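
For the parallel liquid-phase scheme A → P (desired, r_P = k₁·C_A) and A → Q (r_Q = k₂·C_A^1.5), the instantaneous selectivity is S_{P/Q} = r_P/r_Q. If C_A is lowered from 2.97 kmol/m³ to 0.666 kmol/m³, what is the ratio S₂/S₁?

S_{P/Q} = (k₁/k₂)·C_A^-0.5, so S₂/S₁ = (C_{A,2}/C_{A,1})^-0.5.
= (0.666/2.97)^(-0.5) = (0.2242)^(-0.5) = 2.11.
Selectivity toward P rises as C_A falls — low-concentration operation is favoured.

2.11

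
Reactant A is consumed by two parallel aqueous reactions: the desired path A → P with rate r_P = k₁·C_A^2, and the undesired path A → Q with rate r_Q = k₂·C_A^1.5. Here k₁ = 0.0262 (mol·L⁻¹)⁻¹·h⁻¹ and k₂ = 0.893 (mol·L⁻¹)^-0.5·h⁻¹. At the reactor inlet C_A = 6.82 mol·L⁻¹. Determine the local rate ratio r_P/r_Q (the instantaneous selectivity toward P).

S_{P/Q} = r_P/r_Q = (k₁·C_A^2)/(k₂·C_A^1.5) = (k₁/k₂)·C_A^0.5.
= (0.0262×6.820^2) / (0.893×6.820^1.5) = 1.219/15.90 = 0.0766.

0.0766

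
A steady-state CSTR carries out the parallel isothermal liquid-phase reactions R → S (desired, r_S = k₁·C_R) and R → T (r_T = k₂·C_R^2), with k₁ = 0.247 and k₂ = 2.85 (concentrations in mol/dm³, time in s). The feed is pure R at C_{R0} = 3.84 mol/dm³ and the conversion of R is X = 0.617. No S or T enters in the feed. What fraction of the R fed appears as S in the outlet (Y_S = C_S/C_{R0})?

Exit C_R = C_{R0}(1−X) = 3.84×0.383 = 1.471 mol/dm³.
In a CSTR the entire volume is at exit conditions, so r_S = 0.247×1.471 = 0.3633 and r_T = 2.85×1.471^2 = 6.165.
Fraction of consumed R going to S: r_S/(r_S+r_T) = 0.05565.
C_S = 0.05565·C_{R0}·X = 0.05565×3.84×0.617 = 0.132 mol/dm³; Y_S = C_S/C_{R0} = 0.0343.

0.0343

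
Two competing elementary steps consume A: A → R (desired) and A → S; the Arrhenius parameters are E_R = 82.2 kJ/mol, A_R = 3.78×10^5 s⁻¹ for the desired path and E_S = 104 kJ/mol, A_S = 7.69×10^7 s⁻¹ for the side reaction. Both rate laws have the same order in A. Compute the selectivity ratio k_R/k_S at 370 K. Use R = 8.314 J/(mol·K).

Since both paths have the same order in A, the concentration cancels and S_{R/S} = k_R/k_S = (A_R/A_S)·exp[(E_S−E_R)/(RT)].
(E_S−E_R)/(RT) = (104−82.2)×10³/(8.314×370) = 21800/3076 = 7.087.
k_R/k_S = (3.78×10^5/7.69×10^7)·exp(7.087) = 0.004915 × 1196 = 5.88.

5.88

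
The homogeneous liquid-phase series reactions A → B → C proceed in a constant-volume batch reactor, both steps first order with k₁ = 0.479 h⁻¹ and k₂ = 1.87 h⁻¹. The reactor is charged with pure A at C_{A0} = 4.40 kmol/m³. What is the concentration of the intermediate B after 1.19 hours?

0.693 kmol/m³

Solving the coupled first-order balances gives C_B(t) = [k₁/(k₂−k₁)]·C_{A0}·(e^(−k₁t) − e^(−k₂t)).
e^(−k₁t) = e^(−0.479×1.19) = e^(−0.5700) = 0.5655; e^(−k₂t) = e^(−2.225) = 0.1080.
C_B = 0.479×4.40/(1.87−0.479) × (0.5655−0.1080) = 1.515×0.4575 = 0.6932 kmol/m³.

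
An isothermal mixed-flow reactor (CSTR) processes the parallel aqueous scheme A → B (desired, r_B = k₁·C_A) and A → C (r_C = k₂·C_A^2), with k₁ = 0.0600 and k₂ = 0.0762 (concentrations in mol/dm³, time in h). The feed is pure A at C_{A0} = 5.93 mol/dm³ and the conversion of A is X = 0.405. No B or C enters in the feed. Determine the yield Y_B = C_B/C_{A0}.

0.0739

Exit C_A = C_{A0}(1−X) = 5.93×0.595 = 3.528 mol/dm³.
A CSTR operates uniformly at the exit composition, giving r_B = 0.2117 and r_C = 0.9486 (each k·C_A^n at C_A = 3.528).
Fraction of consumed A going to B: r_B/(r_B+r_C) = 0.1824.
C_B = 0.1824·C_{A0}·X = 0.1824×5.93×0.405 = 0.438 mol/dm³; Y_B = C_B/C_{A0} = 0.0739.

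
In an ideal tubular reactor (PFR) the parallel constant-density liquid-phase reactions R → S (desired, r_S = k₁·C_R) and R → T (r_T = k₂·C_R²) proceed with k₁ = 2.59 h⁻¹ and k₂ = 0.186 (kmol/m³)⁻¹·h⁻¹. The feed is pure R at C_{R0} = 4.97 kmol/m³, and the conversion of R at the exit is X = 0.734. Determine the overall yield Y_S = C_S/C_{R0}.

0.601

C_R = C_{R0}(1−X) = 1.322 kmol/m³.
Along a PFR/batch, dC_S/dC_R = −r_S/(r_S+r_T) = −k₁/(k₁+k₂·C_R).
Integrating from C_{R0} to C_R: C_S = (2.59/0.186)·ln[(2.59+0.186·4.97)/(2.59+0.186·1.32)] = 13.92·ln(3.514/2.836) = 2.987 kmol/m³.
Y_S = C_S/C_{R0} = 2.987/4.97 = 0.601.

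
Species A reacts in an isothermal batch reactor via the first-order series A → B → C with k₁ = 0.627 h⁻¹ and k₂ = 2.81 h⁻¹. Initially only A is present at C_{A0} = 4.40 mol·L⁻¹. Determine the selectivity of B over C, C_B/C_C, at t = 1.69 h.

0.174

Solving the coupled first-order balances gives C_B(t) = [k₁/(k₂−k₁)]·C_{A0}·(e^(−k₁t) − e^(−k₂t)).
e^(−k₁t) = e^(−0.627×1.69) = e^(−1.060) = 0.3466; e^(−k₂t) = e^(−4.749) = 0.008661.
C_B = 0.627×4.40/(2.81−0.627) × (0.3466−0.008661) = 1.264×0.3379 = 0.4271 mol·L⁻¹.
C_A = C_{A0}e^(−k₁t) = 1.525 mol·L⁻¹, so C_C = C_{A0}−C_A−C_B = 2.448 mol·L⁻¹; C_B/C_C = 0.174.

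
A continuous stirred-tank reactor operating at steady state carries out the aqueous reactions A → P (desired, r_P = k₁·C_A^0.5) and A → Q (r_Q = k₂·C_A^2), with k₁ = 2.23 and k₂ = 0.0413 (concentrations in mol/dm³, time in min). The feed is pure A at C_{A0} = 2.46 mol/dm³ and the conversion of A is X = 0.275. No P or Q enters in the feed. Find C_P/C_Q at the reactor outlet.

Exit C_A = C_{A0}(1−X) = 2.46×0.725 = 1.783 mol/dm³.
Rates in a CSTR are evaluated at the outlet concentration: r_P = 2.23×1.783^0.5 = 2.978, r_Q = 0.0413×1.783^2 = 0.1314.
Overall selectivity = C_P/C_Q = r_Pτ/(r_Qτ) = r_P/r_Q = 22.7.

22.7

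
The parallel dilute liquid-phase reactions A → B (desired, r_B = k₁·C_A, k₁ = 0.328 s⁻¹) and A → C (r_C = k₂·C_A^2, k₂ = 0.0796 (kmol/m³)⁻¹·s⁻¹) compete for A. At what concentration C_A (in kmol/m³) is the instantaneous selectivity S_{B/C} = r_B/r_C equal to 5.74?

0.718 kmol/m³

S_{B/C} = (k₁/k₂)·C_A⁻¹ ⇒ C_A = (S·k₂/k₁)^(-1).
= (5.74×0.0796/0.328)^(-1) = (1.393)^(-1) = 0.718 kmol/m³.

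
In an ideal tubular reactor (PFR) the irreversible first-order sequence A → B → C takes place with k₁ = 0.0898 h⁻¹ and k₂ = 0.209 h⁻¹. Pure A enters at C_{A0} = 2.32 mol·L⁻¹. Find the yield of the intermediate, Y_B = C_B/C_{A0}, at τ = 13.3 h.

0.181

The intermediate concentration in a first-order A→B→C sequence is C_B = k₁C_{A0}(e^(−k₁τ) − e^(−k₂τ))/(k₂−k₁).
e^(−k₁τ) = e^(−0.0898×13.3) = e^(−1.194) = 0.3029; e^(−k₂τ) = e^(−2.780) = 0.06206.
C_B = 0.0898×2.32/(0.209−0.0898) × (0.3029−0.06206) = 1.748×0.2408 = 0.4209 mol·L⁻¹.
Y_B = C_B/C_{A0} = 0.4209/2.32 = 0.181.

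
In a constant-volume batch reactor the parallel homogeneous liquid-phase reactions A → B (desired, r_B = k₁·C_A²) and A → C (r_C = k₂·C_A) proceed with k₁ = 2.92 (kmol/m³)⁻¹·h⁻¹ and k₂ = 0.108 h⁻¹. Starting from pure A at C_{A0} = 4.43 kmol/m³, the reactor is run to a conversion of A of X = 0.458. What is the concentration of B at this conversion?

C_A = C_{A0}(1−X) = 2.401 kmol/m³.
Along a PFR/batch, dC_C/dC_A = −r_C/(r_B+r_C) = −k₂/(k₂+k₁·C_A).
Integrating from C_{A0} to C_A: C_C = (0.108/2.92)·ln[(0.108+2.92·4.43)/(0.108+2.92·2.40)] = 0.03699·ln(13.04/7.119) = 0.02240 kmol/m³.
Then C_B = (C_{A0}−C_A) − C_C = 2.029 − 0.02240 = 2.007 kmol/m³.

2.01 kmol/m³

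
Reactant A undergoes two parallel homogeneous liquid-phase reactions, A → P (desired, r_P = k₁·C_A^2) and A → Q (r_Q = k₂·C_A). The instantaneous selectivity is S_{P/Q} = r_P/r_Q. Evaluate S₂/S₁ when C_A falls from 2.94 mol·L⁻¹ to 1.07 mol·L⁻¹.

S_{P/Q} = (k₁/k₂)·C_A, so S₂/S₁ = (C_{A,2}/C_{A,1}).
= 1.07/2.94 = 0.364.
Selectivity toward P falls as C_A falls — high-concentration operation is favoured.

0.364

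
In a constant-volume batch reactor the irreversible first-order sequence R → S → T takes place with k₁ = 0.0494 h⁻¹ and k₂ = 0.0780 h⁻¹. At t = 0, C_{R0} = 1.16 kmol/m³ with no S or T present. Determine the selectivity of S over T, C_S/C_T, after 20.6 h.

0.771

Solving the coupled first-order balances gives C_S(t) = [k₁/(k₂−k₁)]·C_{R0}·(e^(−k₁t) − e^(−k₂t)).
e^(−k₁t) = e^(−0.0494×20.6) = e^(−1.018) = 0.3614; e^(−k₂t) = e^(−1.607) = 0.2005.
C_S = 0.0494×1.16/(0.0780−0.0494) × (0.3614−0.2005) = 2.004×0.1609 = 0.3224 kmol/m³.
C_R = C_{R0}e^(−k₁t) = 0.4193 kmol/m³, so C_T = C_{R0}−C_R−C_S = 0.4183 kmol/m³; C_S/C_T = 0.771.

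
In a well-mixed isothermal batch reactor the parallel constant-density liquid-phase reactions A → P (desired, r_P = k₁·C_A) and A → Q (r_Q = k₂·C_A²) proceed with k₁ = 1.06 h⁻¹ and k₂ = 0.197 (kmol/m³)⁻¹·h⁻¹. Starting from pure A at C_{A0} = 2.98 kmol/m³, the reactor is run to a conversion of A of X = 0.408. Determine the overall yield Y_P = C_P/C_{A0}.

0.284

C_A = C_{A0}(1−X) = 1.764 kmol/m³.
Along a PFR/batch, dC_P/dC_A = −r_P/(r_P+r_Q) = −k₁/(k₁+k₂·C_A).
Integrating from C_{A0} to C_A: C_P = (1.06/0.197)·ln[(1.06+0.197·2.98)/(1.06+0.197·1.76)] = 5.381·ln(1.647/1.408) = 0.8456 kmol/m³.
Y_P = C_P/C_{A0} = 0.8456/2.98 = 0.284.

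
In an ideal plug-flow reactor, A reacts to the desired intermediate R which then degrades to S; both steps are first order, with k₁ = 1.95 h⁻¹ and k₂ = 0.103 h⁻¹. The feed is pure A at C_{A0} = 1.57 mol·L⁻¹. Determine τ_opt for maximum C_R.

1.59 h

For first-order series the maximum of C_R occurs at τ_opt = ln(k₂/k₁)/(k₂−k₁).
= ln(0.103/1.95)/(0.103−1.95) = ln(0.05282)/-1.847 = -2.941/-1.847 = 1.59 h.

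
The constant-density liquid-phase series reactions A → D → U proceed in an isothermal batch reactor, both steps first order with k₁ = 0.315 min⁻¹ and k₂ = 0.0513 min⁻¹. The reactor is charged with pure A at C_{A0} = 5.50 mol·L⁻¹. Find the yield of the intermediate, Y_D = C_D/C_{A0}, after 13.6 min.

0.578

Solving the coupled first-order balances gives C_D(t) = [k₁/(k₂−k₁)]·C_{A0}·(e^(−k₁t) − e^(−k₂t)).
e^(−k₁t) = e^(−0.315×13.6) = e^(−4.284) = 0.01379; e^(−k₂t) = e^(−0.6977) = 0.4977.
C_D = 0.315×5.50/(0.0513−0.315) × (0.01379−0.4977) = (-6.570)×(-0.4840) = 3.180 mol·L⁻¹.
Y_D = C_D/C_{A0} = 3.180/5.50 = 0.578.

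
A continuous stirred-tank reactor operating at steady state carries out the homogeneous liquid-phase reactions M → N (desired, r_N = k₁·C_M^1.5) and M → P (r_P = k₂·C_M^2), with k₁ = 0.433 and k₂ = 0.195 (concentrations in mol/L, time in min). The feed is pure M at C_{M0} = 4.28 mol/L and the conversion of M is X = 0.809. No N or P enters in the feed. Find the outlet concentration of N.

Exit C_M = C_{M0}(1−X) = 4.28×0.191 = 0.8175 mol/L.
Rates in a CSTR are evaluated at the outlet concentration: r_N = 0.433×0.8175^1.5 = 0.3200, r_P = 0.195×0.8175^2 = 0.1303.
Fraction of consumed M going to N: r_N/(r_N+r_P) = 0.7106.
C_N = 0.7106·C_{M0}·X = 0.7106×4.28×0.809 = 2.46 mol/L.

2.46 mol/L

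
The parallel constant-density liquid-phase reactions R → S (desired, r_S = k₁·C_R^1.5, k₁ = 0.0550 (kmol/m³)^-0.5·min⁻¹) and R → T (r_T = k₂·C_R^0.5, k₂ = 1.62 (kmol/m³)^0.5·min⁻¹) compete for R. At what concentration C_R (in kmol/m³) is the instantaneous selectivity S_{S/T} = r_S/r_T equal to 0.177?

S_{S/T} = (k₁/k₂)·C_R ⇒ C_R = S·k₂/k₁.
= 0.177×1.62/0.0550 = 5.21 kmol/m³.

5.21 kmol/m³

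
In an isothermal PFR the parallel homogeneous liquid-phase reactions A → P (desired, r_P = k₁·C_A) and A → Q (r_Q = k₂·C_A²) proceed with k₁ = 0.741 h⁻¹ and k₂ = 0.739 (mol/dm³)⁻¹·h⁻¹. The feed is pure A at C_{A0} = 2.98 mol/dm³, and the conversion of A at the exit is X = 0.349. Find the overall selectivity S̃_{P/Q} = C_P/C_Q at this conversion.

0.412

C_A = C_{A0}(1−X) = 1.940 mol/dm³.
Along a PFR/batch, dC_P/dC_A = −r_P/(r_P+r_Q) = −k₁/(k₁+k₂·C_A).
Integrating from C_{A0} to C_A: C_P = (0.741/0.739)·ln[(0.741+0.739·2.98)/(0.741+0.739·1.94)] = 1.003·ln(2.943/2.175) = 0.3035 mol/dm³.
C_Q = (C_{A0}−C_A)−C_P = 0.7366 mol/dm³; S̃_{P/Q} = 0.3035/0.7366 = 0.412.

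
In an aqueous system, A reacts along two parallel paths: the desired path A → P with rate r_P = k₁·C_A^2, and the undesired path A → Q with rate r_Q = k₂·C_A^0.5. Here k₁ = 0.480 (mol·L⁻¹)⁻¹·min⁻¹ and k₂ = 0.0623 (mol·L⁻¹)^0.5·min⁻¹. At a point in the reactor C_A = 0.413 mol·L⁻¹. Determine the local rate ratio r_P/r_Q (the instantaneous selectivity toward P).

S_{P/Q} = r_P/r_Q = (k₁·C_A^2)/(k₂·C_A^0.5) = (k₁/k₂)·C_A^1.5.
= (0.480×0.4130^2) / (0.0623×0.4130^0.5) = 0.08187/0.04004 = 2.04.

2.04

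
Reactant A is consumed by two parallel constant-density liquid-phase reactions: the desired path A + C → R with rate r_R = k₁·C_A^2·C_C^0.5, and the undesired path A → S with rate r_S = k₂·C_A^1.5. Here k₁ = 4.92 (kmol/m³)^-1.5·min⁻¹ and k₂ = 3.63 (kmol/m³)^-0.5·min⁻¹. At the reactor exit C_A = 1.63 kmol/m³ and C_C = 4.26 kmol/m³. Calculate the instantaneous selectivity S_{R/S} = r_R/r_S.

3.57

S_{R/S} = r_R/r_S = (k₁·C_A^2·C_C^0.5)/(k₂·C_A^1.5) = (k₁/k₂)·C_A^0.5·C_C^0.5.
= (4.92×1.630^2×4.260^0.5) / (3.63×1.630^1.5) = 26.98/7.554 = 3.57.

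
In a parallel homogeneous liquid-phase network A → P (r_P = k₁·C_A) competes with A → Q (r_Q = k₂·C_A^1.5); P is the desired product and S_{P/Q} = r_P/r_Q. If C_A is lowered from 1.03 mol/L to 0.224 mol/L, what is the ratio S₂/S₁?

2.14

S_{P/Q} = (k₁/k₂)·C_A^-0.5, so S₂/S₁ = (C_{A,2}/C_{A,1})^-0.5.
= (0.224/1.03)^(-0.5) = (0.2175)^(-0.5) = 2.14.
Selectivity toward P rises as C_A falls — low-concentration operation is favoured.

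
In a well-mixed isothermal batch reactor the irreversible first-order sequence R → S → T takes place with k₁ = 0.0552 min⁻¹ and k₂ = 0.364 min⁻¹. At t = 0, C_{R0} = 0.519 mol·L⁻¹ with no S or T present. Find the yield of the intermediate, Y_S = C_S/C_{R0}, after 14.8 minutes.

0.0782

The intermediate concentration in a first-order A→B→C sequence is C_S = k₁C_{R0}(e^(−k₁t) − e^(−k₂t))/(k₂−k₁).
e^(−k₁t) = e^(−0.0552×14.8) = e^(−0.8170) = 0.4418; e^(−k₂t) = e^(−5.387) = 0.004575.
C_S = 0.0552×0.519/(0.364−0.0552) × (0.4418−0.004575) = 0.09277×0.4372 = 0.04056 mol·L⁻¹.
Y_S = C_S/C_{R0} = 0.04056/0.519 = 0.0782.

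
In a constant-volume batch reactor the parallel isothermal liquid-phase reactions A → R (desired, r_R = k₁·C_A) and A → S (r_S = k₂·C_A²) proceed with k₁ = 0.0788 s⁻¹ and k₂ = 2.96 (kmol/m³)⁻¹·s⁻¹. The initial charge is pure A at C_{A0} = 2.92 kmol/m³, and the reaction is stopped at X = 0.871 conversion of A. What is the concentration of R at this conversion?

0.0529 kmol/m³

C_A = C_{A0}(1−X) = 0.3767 kmol/m³.
Along a PFR/batch, dC_R/dC_A = −r_R/(r_R+r_S) = −k₁/(k₁+k₂·C_A).
Integrating from C_{A0} to C_A: C_R = (0.0788/2.96)·ln[(0.0788+2.96·2.92)/(0.0788+2.96·0.377)] = 0.02662·ln(8.722/1.194) = 0.05294 kmol/m³.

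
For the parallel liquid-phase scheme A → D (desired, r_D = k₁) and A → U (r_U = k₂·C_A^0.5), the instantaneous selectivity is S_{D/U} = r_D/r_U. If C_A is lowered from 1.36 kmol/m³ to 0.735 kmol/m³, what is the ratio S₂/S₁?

S_{D/U} = (k₁/k₂)·C_A^-0.5, so S₂/S₁ = (C_{A,2}/C_{A,1})^-0.5.
= (0.735/1.36)^(-0.5) = (0.5404)^(-0.5) = 1.36.
Selectivity toward D rises as C_A falls — low-concentration operation is favoured.

1.36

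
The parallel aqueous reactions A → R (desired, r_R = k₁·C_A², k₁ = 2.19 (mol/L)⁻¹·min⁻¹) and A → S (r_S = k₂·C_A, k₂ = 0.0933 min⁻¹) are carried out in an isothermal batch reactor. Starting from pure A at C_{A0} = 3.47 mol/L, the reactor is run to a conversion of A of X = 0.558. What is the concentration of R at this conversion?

C_A = C_{A0}(1−X) = 1.534 mol/L.
Along a PFR/batch, dC_S/dC_A = −r_S/(r_R+r_S) = −k₂/(k₂+k₁·C_A).
Integrating from C_{A0} to C_A: C_S = (0.0933/2.19)·ln[(0.0933+2.19·3.47)/(0.0933+2.19·1.53)] = 0.04260·ln(7.693/3.452) = 0.03414 mol/L.
Then C_R = (C_{A0}−C_A) − C_S = 1.936 − 0.03414 = 1.902 mol/L.

1.90 mol/L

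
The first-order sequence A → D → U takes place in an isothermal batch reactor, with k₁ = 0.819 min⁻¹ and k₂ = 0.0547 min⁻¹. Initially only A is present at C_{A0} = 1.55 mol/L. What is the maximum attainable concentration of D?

Evaluating C_D at t_opt = ln(k₂/k₁)/(k₂−k₁) gives C_{D,max}/C_{A0} = (k₁/k₂)^[k₂/(k₂−k₁)].
= (0.819/0.0547)^(0.0547/(0.0547−0.819)) = (14.97)^(-0.07157) = 0.8239.
C_{D,max} = 0.8239×1.55 = 1.28 mol/L.

1.28 mol/L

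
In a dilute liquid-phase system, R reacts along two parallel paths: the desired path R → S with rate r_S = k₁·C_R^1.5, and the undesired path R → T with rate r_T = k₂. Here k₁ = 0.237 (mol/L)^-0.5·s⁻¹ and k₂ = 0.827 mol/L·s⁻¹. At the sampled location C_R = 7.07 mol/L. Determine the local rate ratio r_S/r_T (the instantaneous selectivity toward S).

S_{S/T} = r_S/r_T = (k₁·C_R^1.5)/(k₂) = (k₁/k₂)·C_R^1.5.
= (0.237×7.070^1.5) / (0.827) = 4.455/0.8270 = 5.39.

5.39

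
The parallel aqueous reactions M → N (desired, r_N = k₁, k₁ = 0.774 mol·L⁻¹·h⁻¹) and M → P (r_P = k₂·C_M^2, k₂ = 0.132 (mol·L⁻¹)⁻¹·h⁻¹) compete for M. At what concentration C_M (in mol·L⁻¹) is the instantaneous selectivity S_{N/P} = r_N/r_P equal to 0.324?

S_{N/P} = (k₁/k₂)·C_M^-2 ⇒ C_M = (S·k₂/k₁)^(-0.5).
= (0.324×0.132/0.774)^(-0.5) = (0.05526)^(-0.5) = 4.25 mol·L⁻¹.

4.25 mol·L⁻¹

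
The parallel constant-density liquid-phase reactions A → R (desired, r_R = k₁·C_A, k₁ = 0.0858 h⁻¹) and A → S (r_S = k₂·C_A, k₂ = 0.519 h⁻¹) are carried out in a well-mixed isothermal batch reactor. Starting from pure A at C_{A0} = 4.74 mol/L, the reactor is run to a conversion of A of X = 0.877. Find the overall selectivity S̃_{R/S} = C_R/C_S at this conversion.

0.165

C_A = C_{A0}(1−X) = 0.5830 mol/L.
Both paths are first order in A, so the instantaneous fraction to R is constant: dC_R/d(−C_A) = k₁/(k₁+k₂) = 0.1419.
C_R = 0.1419·(C_{A0}−C_A) = 0.1419×4.157 = 0.590 mol/L.
C_S = (C_{A0}−C_A)−C_R = 3.567 mol/L; S̃_{R/S} = 0.5897/3.567 = 0.165.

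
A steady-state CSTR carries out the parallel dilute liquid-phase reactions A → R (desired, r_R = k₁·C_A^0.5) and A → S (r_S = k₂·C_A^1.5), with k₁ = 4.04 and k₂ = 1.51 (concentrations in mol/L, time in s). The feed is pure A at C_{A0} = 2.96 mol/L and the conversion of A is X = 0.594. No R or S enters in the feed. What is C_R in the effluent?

1.21 mol/L

Exit C_A = C_{A0}(1−X) = 2.96×0.406 = 1.202 mol/L.
In a CSTR the entire volume is at exit conditions, so r_R = 4.04×1.202^0.5 = 4.429 and r_S = 1.51×1.202^1.5 = 1.989.
Fraction of consumed A going to R: r_R/(r_R+r_S) = 0.6900.
C_R = 0.6900·C_{A0}·X = 0.6900×2.96×0.594 = 1.21 mol/L.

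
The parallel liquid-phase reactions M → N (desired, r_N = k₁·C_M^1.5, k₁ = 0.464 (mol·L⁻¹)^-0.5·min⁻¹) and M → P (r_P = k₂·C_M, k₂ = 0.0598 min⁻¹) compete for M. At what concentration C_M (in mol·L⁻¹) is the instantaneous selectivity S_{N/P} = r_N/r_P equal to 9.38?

1.46 mol·L⁻¹

S_{N/P} = (k₁/k₂)·C_M^0.5 ⇒ C_M = (S·k₂/k₁)^(2).
= (9.38×0.0598/0.464)^(2) = (1.209)^(2) = 1.46 mol·L⁻¹.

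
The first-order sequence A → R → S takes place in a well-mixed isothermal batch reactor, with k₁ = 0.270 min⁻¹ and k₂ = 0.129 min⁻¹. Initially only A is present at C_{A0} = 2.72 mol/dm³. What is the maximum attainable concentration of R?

1.38 mol/dm³

Evaluating C_R at t_opt = ln(k₂/k₁)/(k₂−k₁) gives C_{R,max}/C_{A0} = (k₁/k₂)^[k₂/(k₂−k₁)].
= (0.270/0.129)^(0.129/(0.129−0.270)) = (2.093)^(-0.9149) = 0.5088.
C_{R,max} = 0.5088×2.72 = 1.38 mol/dm³.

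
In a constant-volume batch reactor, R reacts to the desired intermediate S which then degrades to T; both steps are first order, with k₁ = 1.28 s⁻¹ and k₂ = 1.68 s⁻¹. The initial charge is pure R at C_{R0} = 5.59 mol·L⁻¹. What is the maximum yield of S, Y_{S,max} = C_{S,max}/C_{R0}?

0.319

For a first-order series the maximum intermediate yield is C_{S,max}/C_{R0} = (k₁/k₂)^[k₂/(k₂−k₁)].
= (1.28/1.68)^(1.68/(1.68−1.28)) = (0.7619)^(4.200) = 0.3191.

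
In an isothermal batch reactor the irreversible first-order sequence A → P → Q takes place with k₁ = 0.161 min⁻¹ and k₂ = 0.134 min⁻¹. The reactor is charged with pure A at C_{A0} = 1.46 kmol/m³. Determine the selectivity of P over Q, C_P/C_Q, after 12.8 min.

0.561

For first-order series with pure A initially, C_P(t) = k₁C_{A0}/(k₂−k₁)·(e^(−k₁t) − e^(−k₂t)).
e^(−k₁t) = e^(−0.161×12.8) = e^(−2.061) = 0.1274; e^(−k₂t) = e^(−1.715) = 0.1799.
C_P = 0.161×1.46/(0.134−0.161) × (0.1274−0.1799) = (-8.706)×(-0.05258) = 0.4577 kmol/m³.
C_A = C_{A0}e^(−k₁t) = 0.1859 kmol/m³, so C_Q = C_{A0}−C_A−C_P = 0.8163 kmol/m³; C_P/C_Q = 0.561.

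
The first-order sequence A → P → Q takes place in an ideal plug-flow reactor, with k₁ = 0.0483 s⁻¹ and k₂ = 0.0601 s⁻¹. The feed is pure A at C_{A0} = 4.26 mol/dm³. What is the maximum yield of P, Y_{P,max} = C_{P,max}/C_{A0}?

Evaluating C_P at τ_opt = ln(k₂/k₁)/(k₂−k₁) gives C_{P,max}/C_{A0} = (k₁/k₂)^[k₂/(k₂−k₁)].
= (0.0483/0.0601)^(0.0601/(0.0601−0.0483)) = (0.8037)^(5.093) = 0.3285.

0.328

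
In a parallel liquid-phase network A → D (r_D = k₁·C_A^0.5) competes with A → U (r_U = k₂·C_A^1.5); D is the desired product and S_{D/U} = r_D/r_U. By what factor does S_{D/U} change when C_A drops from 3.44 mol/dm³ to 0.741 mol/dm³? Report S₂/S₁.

4.64

S_{D/U} = (k₁/k₂)·C_A⁻¹, so S₂/S₁ = (C_{A,2}/C_{A,1})⁻¹.
= 3.44/0.741 = 4.64.
Selectivity toward D rises as C_A falls — low-concentration operation is favoured.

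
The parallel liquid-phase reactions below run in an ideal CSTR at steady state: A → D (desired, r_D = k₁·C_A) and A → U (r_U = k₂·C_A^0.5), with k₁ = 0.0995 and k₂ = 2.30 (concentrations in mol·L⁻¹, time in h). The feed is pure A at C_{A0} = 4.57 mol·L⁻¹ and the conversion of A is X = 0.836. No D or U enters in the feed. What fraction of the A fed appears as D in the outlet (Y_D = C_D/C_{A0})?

Exit C_A = C_{A0}(1−X) = 4.57×0.164 = 0.7495 mol·L⁻¹.
Rates in a CSTR are evaluated at the outlet concentration: r_D = 0.0995×0.7495 = 0.07457, r_U = 2.30×0.7495^0.5 = 1.991.
Fraction of consumed A going to D: r_D/(r_D+r_U) = 0.03610.
C_D = 0.03610·C_{A0}·X = 0.03610×4.57×0.836 = 0.138 mol·L⁻¹; Y_D = C_D/C_{A0} = 0.0302.

0.0302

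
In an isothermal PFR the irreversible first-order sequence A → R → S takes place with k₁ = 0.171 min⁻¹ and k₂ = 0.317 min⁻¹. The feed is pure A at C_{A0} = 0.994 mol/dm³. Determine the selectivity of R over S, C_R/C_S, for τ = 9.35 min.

0.284

The intermediate concentration in a first-order A→B→C sequence is C_R = k₁C_{A0}(e^(−k₁τ) − e^(−k₂τ))/(k₂−k₁).
e^(−k₁τ) = e^(−0.171×9.35) = e^(−1.599) = 0.2021; e^(−k₂τ) = e^(−2.964) = 0.05161.
C_R = 0.171×0.994/(0.317−0.171) × (0.2021−0.05161) = 1.164×0.1505 = 0.1752 mol/dm³.
C_A = C_{A0}e^(−k₁τ) = 0.2009 mol/dm³, so C_S = C_{A0}−C_A−C_R = 0.6179 mol/dm³; C_R/C_S = 0.284.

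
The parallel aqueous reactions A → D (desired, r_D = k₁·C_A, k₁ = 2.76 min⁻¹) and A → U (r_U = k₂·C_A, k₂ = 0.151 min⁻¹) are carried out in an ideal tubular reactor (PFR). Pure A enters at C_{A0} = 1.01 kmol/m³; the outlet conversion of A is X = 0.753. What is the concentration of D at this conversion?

0.721 kmol/m³

C_A = C_{A0}(1−X) = 0.2495 kmol/m³.
Both paths are first order in A, so the instantaneous fraction to D is constant: dC_D/d(−C_A) = k₁/(k₁+k₂) = 0.9481.
C_D = 0.9481·(C_{A0}−C_A) = 0.9481×0.7605 = 0.721 kmol/m³.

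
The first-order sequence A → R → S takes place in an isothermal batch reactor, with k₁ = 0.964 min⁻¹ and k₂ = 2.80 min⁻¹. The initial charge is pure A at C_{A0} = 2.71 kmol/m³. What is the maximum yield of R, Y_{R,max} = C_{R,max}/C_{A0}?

At the optimum, C_{R,max}/C_{A0} = (k₁/k₂)^[k₂/(k₂−k₁)].
= (0.964/2.80)^(2.80/(2.80−0.964)) = (0.3443)^(1.525) = 0.1967.

0.197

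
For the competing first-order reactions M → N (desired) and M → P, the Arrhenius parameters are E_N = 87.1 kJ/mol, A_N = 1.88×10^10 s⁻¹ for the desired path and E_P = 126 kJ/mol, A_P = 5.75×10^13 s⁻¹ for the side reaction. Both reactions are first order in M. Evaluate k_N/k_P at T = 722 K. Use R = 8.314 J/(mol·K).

0.213

Since both paths have the same order in M, the concentration cancels and S_{N/P} = k_N/k_P = (A_N/A_P)·exp[(E_P−E_N)/(RT)].
(E_P−E_N)/(RT) = (126−87.1)×10³/(8.314×722) = 38900/6003 = 6.480.
k_N/k_P = (1.88×10^10/5.75×10^13)·exp(6.480) = 3.270×10^-4 × 652.2 = 0.213.
Since E_N < E_P, lowering the temperature improves selectivity toward N.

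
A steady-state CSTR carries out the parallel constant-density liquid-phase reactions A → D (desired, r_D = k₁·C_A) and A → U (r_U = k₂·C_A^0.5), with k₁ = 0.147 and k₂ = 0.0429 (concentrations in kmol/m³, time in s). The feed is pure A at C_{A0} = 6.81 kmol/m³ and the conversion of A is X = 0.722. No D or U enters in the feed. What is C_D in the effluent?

Exit C_A = C_{A0}(1−X) = 6.81×0.278 = 1.893 kmol/m³.
A CSTR operates uniformly at the exit composition, giving r_D = 0.2783 and r_U = 0.05903 (each k·C_A^n at C_A = 1.893).
Fraction of consumed A going to D: r_D/(r_D+r_U) = 0.8250.
C_D = 0.8250·C_{A0}·X = 0.8250×6.81×0.722 = 4.06 kmol/m³.

4.06 kmol/m³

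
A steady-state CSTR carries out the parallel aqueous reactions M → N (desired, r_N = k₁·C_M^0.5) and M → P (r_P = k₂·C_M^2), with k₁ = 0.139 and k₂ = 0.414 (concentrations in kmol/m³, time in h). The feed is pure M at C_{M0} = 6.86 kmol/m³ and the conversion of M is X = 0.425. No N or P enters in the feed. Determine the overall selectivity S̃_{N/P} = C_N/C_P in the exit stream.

0.0429

Exit C_M = C_{M0}(1−X) = 6.86×0.575 = 3.944 kmol/m³.
A CSTR operates uniformly at the exit composition, giving r_N = 0.2761 and r_P = 6.441 (each k·C_M^n at C_M = 3.944).
Overall selectivity = C_N/C_P = r_Nτ/(r_Pτ) = r_N/r_P = 0.0429.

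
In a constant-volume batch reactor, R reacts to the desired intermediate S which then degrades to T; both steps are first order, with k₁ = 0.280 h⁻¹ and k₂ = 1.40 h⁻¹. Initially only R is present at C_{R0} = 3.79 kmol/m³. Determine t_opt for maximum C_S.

The intermediate peaks when r₁ = r₂, i.e. k₁e^(−k₁t) = k₂e^(−k₂t), giving t_opt = ln(k₂/k₁)/(k₂−k₁).
= ln(1.40/0.280)/(1.40−0.280) = ln(5.000)/1.120 = 1.609/1.120 = 1.44 h.

1.44 h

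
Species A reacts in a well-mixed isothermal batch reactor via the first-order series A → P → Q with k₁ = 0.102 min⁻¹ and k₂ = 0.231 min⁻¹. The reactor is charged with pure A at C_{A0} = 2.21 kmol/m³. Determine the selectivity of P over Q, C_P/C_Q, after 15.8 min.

0.207

Solving the coupled first-order balances gives C_P(t) = [k₁/(k₂−k₁)]·C_{A0}·(e^(−k₁t) − e^(−k₂t)).
e^(−k₁t) = e^(−0.102×15.8) = e^(−1.612) = 0.1996; e^(−k₂t) = e^(−3.650) = 0.02600.
C_P = 0.102×2.21/(0.231−0.102) × (0.1996−0.02600) = 1.747×0.1736 = 0.3033 kmol/m³.
C_A = C_{A0}e^(−k₁t) = 0.4410 kmol/m³, so C_Q = C_{A0}−C_A−C_P = 1.466 kmol/m³; C_P/C_Q = 0.207.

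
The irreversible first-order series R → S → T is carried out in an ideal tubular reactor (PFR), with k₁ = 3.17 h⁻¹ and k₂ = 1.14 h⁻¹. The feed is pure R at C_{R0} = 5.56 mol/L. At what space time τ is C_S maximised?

0.504 h

Setting dC_S/dτ = 0 gives τ_opt = ln(k₂/k₁)/(k₂−k₁).
= ln(1.14/3.17)/(1.14−3.17) = ln(0.3596)/-2.030 = -1.023/-2.030 = 0.504 h.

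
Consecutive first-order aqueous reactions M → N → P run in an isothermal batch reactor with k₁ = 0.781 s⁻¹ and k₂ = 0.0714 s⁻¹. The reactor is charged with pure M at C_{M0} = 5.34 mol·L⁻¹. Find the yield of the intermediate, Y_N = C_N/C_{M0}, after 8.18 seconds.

For first-order series with pure M initially, C_N(t) = k₁C_{M0}/(k₂−k₁)·(e^(−k₁t) − e^(−k₂t)).
e^(−k₁t) = e^(−0.781×8.18) = e^(−6.389) = 0.001681; e^(−k₂t) = e^(−0.5841) = 0.5576.
C_N = 0.781×5.34/(0.0714−0.781) × (0.001681−0.5576) = (-5.877)×(-0.5560) = 3.268 mol·L⁻¹.
Y_N = C_N/C_{M0} = 3.268/5.34 = 0.612.

0.612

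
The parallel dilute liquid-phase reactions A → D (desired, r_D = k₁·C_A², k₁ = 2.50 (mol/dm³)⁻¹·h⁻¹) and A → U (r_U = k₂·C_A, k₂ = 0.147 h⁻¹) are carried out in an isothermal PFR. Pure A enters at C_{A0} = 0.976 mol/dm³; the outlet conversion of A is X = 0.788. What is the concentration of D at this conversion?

0.689 mol/dm³

C_A = C_{A0}(1−X) = 0.2069 mol/dm³.
Along a PFR/batch, dC_U/dC_A = −r_U/(r_D+r_U) = −k₂/(k₂+k₁·C_A).
Integrating from C_{A0} to C_A: C_U = (0.147/2.50)·ln[(0.147+2.50·0.976)/(0.147+2.50·0.207)] = 0.05880·ln(2.587/0.6643) = 0.07994 mol/dm³.
Then C_D = (C_{A0}−C_A) − C_U = 0.7691 − 0.07994 = 0.6891 mol/dm³.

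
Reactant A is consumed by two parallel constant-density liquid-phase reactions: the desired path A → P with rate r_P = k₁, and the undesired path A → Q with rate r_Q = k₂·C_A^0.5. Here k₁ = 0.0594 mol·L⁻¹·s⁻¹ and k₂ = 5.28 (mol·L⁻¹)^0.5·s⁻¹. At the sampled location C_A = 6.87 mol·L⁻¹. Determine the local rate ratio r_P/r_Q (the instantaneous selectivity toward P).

0.00429

S_{P/Q} = r_P/r_Q = (k₁)/(k₂·C_A^0.5) = (k₁/k₂)·C_A^-0.5.
= (0.0594) / (5.28×6.870^0.5) = 0.05940/13.84 = 0.00429.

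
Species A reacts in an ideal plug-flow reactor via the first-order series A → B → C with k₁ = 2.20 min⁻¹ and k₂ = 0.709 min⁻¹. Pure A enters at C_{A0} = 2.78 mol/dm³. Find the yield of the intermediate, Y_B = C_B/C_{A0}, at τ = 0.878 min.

The intermediate concentration in a first-order A→B→C sequence is C_B = k₁C_{A0}(e^(−k₁τ) − e^(−k₂τ))/(k₂−k₁).
e^(−k₁τ) = e^(−2.20×0.878) = e^(−1.932) = 0.1449; e^(−k₂τ) = e^(−0.6225) = 0.5366.
C_B = 2.20×2.78/(0.709−2.20) × (0.1449−0.5366) = (-4.102)×(-0.3917) = 1.607 mol/dm³.
Y_B = C_B/C_{A0} = 1.607/2.78 = 0.578.

0.578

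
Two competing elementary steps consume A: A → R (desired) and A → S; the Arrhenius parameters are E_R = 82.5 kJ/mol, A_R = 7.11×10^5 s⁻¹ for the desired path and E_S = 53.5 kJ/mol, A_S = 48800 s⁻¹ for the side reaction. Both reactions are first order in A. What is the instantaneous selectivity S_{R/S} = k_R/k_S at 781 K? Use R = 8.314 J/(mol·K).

Since both paths have the same order in A, the concentration cancels and S_{R/S} = k_R/k_S = (A_R/A_S)·exp[(E_S−E_R)/(RT)].
(E_S−E_R)/(RT) = (53.5−82.5)×10³/(8.314×781) = -29000/6493 = -4.466.
k_R/k_S = (7.11×10^5/48800)·exp(-4.466) = 14.57 × 0.01149 = 0.167.

0.167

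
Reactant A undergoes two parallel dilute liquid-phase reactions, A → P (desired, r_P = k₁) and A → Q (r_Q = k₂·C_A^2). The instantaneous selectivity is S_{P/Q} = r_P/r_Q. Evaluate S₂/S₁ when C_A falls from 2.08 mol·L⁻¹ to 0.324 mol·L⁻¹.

S_{P/Q} = (k₁/k₂)·C_A^-2, so S₂/S₁ = (C_{A,2}/C_{A,1})^-2.
= (0.324/2.08)^(-2) = (0.1558)^(-2) = 41.2.

41.2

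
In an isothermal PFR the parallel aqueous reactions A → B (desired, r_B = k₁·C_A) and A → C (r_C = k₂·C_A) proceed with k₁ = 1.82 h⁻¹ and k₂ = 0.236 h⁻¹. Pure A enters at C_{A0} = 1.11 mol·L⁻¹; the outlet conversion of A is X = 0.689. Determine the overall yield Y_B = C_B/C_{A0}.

C_A = C_{A0}(1−X) = 0.3452 mol·L⁻¹.
Both paths are first order in A, so the instantaneous fraction to B is constant: dC_B/d(−C_A) = k₁/(k₁+k₂) = 0.8852.
C_B = 0.8852·(C_{A0}−C_A) = 0.8852×0.7648 = 0.677 mol·L⁻¹.
Y_B = C_B/C_{A0} = 0.6770/1.11 = 0.610.

0.610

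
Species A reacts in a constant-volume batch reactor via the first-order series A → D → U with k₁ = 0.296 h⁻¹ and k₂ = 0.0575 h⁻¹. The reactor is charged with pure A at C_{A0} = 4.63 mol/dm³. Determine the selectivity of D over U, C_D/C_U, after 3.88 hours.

7.17

For first-order series with pure A initially, C_D(t) = k₁C_{A0}/(k₂−k₁)·(e^(−k₁t) − e^(−k₂t)).
e^(−k₁t) = e^(−0.296×3.88) = e^(−1.148) = 0.3171; e^(−k₂t) = e^(−0.2231) = 0.8000.
C_D = 0.296×4.63/(0.0575−0.296) × (0.3171−0.8000) = (-5.746)×(-0.4829) = 2.775 mol/dm³.
C_A = C_{A0}e^(−k₁t) = 1.468 mol/dm³, so C_U = C_{A0}−C_A−C_D = 0.3868 mol/dm³; C_D/C_U = 7.17.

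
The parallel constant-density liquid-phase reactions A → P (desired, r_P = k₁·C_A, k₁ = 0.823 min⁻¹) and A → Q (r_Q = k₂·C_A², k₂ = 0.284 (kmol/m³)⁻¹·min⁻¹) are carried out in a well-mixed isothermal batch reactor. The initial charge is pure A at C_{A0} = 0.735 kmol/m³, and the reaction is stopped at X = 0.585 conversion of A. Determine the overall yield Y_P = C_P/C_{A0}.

C_A = C_{A0}(1−X) = 0.3050 kmol/m³.
Along a PFR/batch, dC_P/dC_A = −r_P/(r_P+r_Q) = −k₁/(k₁+k₂·C_A).
Integrating from C_{A0} to C_A: C_P = (0.823/0.284)·ln[(0.823+0.284·0.735)/(0.823+0.284·0.305)] = 2.898·ln(1.032/0.9096) = 0.3650 kmol/m³.
Y_P = C_P/C_{A0} = 0.3650/0.735 = 0.497.

0.497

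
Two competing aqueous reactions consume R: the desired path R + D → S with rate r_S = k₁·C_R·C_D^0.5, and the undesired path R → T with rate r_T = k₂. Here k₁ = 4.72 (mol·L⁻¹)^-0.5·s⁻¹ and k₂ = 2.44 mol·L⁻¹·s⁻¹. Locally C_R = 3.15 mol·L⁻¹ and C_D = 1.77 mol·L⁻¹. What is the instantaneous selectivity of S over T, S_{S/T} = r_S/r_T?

8.11

S_{S/T} = r_S/r_T = (k₁·C_R·C_D^0.5)/(k₂) = (k₁/k₂)·C_R·C_D^0.5.
= (4.72×3.150×1.770^0.5) / (2.44) = 19.78/2.440 = 8.11.
Since the desired path is higher order in R, keeping C_R high (PFR or concentrated feed) favours S.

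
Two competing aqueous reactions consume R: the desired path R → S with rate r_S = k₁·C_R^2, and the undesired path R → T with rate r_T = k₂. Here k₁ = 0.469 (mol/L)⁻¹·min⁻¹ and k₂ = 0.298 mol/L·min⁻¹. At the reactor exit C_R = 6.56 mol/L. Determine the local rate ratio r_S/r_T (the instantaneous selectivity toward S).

S_{S/T} = r_S/r_T = (k₁·C_R^2)/(k₂) = (k₁/k₂)·C_R^2.
= (0.469×6.560^2) / (0.298) = 20.18/0.2980 = 67.7.
Since the desired path is higher order in R, keeping C_R high (PFR or concentrated feed) favours S.

67.7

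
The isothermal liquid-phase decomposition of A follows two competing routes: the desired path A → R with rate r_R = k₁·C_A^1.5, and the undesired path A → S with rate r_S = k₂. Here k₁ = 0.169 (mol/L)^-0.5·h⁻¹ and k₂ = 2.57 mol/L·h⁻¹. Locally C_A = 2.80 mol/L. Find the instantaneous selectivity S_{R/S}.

0.308

S_{R/S} = r_R/r_S = (k₁·C_A^1.5)/(k₂) = (k₁/k₂)·C_A^1.5.
= (0.169×2.800^1.5) / (2.57) = 0.7918/2.570 = 0.308.
Since the desired path is higher order in A, keeping C_A high (PFR or concentrated feed) favours R.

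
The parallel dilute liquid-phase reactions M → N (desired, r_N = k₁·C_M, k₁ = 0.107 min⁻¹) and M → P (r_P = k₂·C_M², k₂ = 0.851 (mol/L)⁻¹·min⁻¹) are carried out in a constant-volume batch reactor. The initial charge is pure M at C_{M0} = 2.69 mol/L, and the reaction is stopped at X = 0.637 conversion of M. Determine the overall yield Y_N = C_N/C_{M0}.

0.0438

C_M = C_{M0}(1−X) = 0.9765 mol/L.
Along a PFR/batch, dC_N/dC_M = −r_N/(r_N+r_P) = −k₁/(k₁+k₂·C_M).
Integrating from C_{M0} to C_M: C_N = (0.107/0.851)·ln[(0.107+0.851·2.69)/(0.107+0.851·0.976)] = 0.1257·ln(2.396/0.9380) = 0.1179 mol/L.
Y_N = C_N/C_{M0} = 0.1179/2.69 = 0.0438.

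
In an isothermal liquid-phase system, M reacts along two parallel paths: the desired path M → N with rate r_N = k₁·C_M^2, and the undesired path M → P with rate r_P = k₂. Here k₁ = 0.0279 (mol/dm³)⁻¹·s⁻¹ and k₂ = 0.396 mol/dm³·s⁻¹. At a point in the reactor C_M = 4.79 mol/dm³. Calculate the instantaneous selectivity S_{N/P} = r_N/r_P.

S_{N/P} = r_N/r_P = (k₁·C_M^2)/(k₂) = (k₁/k₂)·C_M^2.
= (0.0279×4.790^2) / (0.396) = 0.6401/0.3960 = 1.62.
Since the desired path is higher order in M, keeping C_M high (PFR or concentrated feed) favours N.

1.62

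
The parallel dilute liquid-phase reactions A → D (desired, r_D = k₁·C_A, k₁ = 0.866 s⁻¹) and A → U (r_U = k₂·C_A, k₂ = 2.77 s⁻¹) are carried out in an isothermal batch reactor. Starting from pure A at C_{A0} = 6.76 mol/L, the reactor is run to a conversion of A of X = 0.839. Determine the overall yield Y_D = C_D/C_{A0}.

C_A = C_{A0}(1−X) = 1.088 mol/L.
Both paths are first order in A, so the instantaneous fraction to D is constant: dC_D/d(−C_A) = k₁/(k₁+k₂) = 0.2382.
C_D = 0.2382·(C_{A0}−C_A) = 0.2382×5.672 = 1.35 mol/L.
Y_D = C_D/C_{A0} = 1.351/6.76 = 0.200.

0.200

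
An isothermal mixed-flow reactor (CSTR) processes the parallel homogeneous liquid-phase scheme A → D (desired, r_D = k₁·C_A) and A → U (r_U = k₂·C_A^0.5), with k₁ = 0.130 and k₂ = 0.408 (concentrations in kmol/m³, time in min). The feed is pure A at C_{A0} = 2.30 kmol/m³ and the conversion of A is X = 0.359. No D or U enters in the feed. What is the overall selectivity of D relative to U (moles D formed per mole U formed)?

Exit C_A = C_{A0}(1−X) = 2.30×0.641 = 1.474 kmol/m³.
Rates in a CSTR are evaluated at the outlet concentration: r_D = 0.130×1.474 = 0.1917, r_U = 0.408×1.474^0.5 = 0.4954.
Overall selectivity = C_D/C_U = r_Dτ/(r_Uτ) = r_D/r_U = 0.387.

0.387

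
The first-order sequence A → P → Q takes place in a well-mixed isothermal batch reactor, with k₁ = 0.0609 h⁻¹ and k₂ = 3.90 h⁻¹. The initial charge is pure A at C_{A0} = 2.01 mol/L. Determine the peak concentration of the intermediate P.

0.0294 mol/L

For a first-order series the maximum intermediate yield is C_{P,max}/C_{A0} = (k₁/k₂)^[k₂/(k₂−k₁)].
= (0.0609/3.90)^(3.90/(3.90−0.0609)) = (0.01562)^(1.016) = 0.01462.
C_{P,max} = 0.01462×2.01 = 0.0294 mol/L.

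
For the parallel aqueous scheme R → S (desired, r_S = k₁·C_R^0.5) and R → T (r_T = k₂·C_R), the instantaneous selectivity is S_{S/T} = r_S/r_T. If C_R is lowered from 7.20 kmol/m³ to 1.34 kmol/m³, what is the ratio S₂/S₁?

2.32

S_{S/T} = (k₁/k₂)·C_R^-0.5, so S₂/S₁ = (C_{R,2}/C_{R,1})^-0.5.
= (1.34/7.20)^(-0.5) = (0.1861)^(-0.5) = 2.32.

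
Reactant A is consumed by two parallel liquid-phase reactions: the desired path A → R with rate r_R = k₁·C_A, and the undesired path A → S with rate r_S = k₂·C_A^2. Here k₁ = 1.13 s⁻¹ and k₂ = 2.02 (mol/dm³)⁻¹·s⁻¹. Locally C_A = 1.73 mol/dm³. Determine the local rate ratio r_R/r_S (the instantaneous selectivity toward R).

0.323

S_{R/S} = r_R/r_S = (k₁·C_A)/(k₂·C_A^2) = (k₁/k₂)·C_A⁻¹.
= (1.13×1.730) / (2.02×1.730^2) = 1.955/6.046 = 0.323.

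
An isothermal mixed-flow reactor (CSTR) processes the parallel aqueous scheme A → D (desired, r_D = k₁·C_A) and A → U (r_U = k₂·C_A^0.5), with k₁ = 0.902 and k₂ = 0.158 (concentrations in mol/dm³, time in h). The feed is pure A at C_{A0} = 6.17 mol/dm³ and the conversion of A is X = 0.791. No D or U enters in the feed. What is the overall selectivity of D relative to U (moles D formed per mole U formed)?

6.48

Exit C_A = C_{A0}(1−X) = 6.17×0.209 = 1.290 mol/dm³.
A CSTR operates uniformly at the exit composition, giving r_D = 1.163 and r_U = 0.1794 (each k·C_A^n at C_A = 1.290).
Overall selectivity = C_D/C_U = r_Dτ/(r_Uτ) = r_D/r_U = 6.48.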